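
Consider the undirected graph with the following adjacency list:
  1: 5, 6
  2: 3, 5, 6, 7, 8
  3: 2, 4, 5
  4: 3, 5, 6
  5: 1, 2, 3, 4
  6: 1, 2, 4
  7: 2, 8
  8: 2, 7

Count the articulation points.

Removing 2 increases the component count from 1 to 2, so 2 is a cut vertex.
By contrast removing 7 leaves 1 component; it is not a cut vertex. No other vertex is a cut vertex either.

1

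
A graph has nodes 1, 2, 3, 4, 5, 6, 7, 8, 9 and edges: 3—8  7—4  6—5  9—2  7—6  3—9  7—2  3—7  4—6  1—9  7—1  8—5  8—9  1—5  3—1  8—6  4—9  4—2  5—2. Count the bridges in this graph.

0

The edges on the cycle 7-4-2-7 are not bridges since each lies on that cycle.
Every edge lies on some cycle, so there are no bridges.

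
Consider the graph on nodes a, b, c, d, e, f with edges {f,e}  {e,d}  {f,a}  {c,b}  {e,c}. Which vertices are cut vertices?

c, e, f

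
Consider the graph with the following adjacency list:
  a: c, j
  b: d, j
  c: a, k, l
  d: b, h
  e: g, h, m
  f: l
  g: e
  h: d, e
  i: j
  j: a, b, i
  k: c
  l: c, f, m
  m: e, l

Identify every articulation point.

c, e, j, l

Removing c increases the component count from 1 to 2, so c is a cut vertex.
Removing e increases the component count from 1 to 2, so e is a cut vertex.
Removing j increases the component count from 1 to 2, so j is a cut vertex.
Likewise l is a cut vertex.
By contrast removing d leaves 1 component; it is not a cut vertex. No other vertex is a cut vertex either.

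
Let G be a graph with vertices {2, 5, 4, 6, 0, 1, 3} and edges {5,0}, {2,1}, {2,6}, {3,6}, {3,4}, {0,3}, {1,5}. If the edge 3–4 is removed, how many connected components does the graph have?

2

Before removal there is 1 component.
3–4 is a bridge — removing it separates 3's side from 4's side.
After removal: 2 components.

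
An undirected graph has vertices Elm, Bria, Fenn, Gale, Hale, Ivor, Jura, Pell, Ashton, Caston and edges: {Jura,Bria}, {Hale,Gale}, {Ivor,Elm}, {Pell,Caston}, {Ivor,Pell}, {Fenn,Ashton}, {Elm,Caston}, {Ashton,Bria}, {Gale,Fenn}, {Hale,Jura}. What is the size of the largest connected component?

6

Starting from Elm we can reach Elm, Ivor, Pell, Caston. That is one component of size 4.
Starting from Bria we can reach Bria, Fenn, Gale, Hale, Jura, Ashton. That is one component of size 6.
The largest has 6 vertices.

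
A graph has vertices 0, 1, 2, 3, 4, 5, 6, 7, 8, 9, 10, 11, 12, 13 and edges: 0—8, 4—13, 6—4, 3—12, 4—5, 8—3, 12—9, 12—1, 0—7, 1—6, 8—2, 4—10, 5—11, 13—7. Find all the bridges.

The edges on the cycle 0-8-3-12-1-6-4-13-7-0 are not bridges since each lies on that cycle.
But removing 9—12 disconnects 9 from 12; removing 5—4 disconnects 5 from 4; removing 8—2 disconnects 8 from 2; removing 10—4 disconnects 10 from 4 — these are bridges.
In total 5 edges are bridges.

10-4, 11-5, 12-9, 2-8, 4-5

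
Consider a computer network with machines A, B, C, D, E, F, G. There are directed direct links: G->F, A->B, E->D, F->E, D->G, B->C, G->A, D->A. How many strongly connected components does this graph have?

{D, E, F, G} are all mutually reachable — one SCC of size 4.
{A} is an SCC by itself.
{B} is an SCC by itself.
{C} is an SCC by itself.
That gives 4 strongly connected components.

4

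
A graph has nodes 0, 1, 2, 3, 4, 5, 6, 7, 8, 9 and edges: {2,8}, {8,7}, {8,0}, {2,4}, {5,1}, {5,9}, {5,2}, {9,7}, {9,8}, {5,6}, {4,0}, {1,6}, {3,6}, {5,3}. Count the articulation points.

Removing 5 increases the component count from 1 to 2, so 5 is a cut vertex.
By contrast removing 8 leaves 1 component; it is not a cut vertex. No other vertex is a cut vertex either.

1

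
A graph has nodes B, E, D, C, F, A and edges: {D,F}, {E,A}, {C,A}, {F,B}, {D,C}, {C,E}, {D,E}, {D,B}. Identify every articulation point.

D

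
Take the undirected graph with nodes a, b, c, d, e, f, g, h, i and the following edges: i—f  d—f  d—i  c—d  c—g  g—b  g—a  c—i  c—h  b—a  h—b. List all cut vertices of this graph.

Removing c increases the component count from 2 to 3, so c is a cut vertex.
By contrast removing g leaves 2 components; it is not a cut vertex. No other vertex is a cut vertex either.

c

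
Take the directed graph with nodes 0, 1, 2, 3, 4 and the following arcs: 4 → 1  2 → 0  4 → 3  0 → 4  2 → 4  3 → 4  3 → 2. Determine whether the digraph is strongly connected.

No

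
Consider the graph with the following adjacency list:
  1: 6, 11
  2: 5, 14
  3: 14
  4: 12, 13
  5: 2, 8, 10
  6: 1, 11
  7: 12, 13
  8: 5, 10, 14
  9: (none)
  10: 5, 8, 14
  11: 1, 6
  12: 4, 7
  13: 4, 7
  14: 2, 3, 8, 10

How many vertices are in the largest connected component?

6

9 is isolated — a component by itself.
Starting from 1 we can reach 1, 6, 11. That is one component of size 3.
Starting from 4 we can reach 4, 7, 12, 13. That is one component of size 4.
Starting from 2 we can reach 2, 3, 5, 8, 10, 14. That is one component of size 6.
The largest has 6 vertices.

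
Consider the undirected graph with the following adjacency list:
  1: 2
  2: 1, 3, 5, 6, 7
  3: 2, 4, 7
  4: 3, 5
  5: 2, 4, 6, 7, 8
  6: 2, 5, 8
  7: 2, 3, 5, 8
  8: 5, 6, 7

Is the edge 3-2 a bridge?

No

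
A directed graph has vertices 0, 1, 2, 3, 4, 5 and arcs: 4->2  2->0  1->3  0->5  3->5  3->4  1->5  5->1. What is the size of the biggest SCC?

{0, 1, 2, 3, 4, 5} are all mutually reachable — one SCC of size 6.
The largest has 6 vertices.

6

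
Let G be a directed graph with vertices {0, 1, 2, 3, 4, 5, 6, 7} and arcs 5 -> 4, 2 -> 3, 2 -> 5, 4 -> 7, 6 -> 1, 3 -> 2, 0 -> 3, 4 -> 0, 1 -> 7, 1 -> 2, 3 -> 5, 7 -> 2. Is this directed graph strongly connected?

There is no directed path from 5 to 6, so the graph is not strongly connected.

No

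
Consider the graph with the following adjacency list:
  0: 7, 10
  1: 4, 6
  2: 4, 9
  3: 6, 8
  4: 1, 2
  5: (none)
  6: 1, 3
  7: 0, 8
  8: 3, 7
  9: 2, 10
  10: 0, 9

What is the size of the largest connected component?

10

5 is isolated — a component by itself.
Starting from 0 we can reach 0, 1, 2, 3, 4, 6, 7, 8, 9, 10. That is one component of size 10.
The largest has 10 vertices.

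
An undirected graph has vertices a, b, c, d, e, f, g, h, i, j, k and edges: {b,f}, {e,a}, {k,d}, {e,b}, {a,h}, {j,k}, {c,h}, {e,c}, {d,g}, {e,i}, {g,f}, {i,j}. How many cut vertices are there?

Removing e increases the component count from 1 to 2, so e is a cut vertex.
By contrast removing f leaves 1 component; it is not a cut vertex. No other vertex is a cut vertex either.

1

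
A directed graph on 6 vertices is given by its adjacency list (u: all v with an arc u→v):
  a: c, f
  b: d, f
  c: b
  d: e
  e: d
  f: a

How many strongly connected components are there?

2

{a, b, c, f} are all mutually reachable — one SCC of size 4.
{d, e} are all mutually reachable — one SCC of size 2.
That gives 2 strongly connected components.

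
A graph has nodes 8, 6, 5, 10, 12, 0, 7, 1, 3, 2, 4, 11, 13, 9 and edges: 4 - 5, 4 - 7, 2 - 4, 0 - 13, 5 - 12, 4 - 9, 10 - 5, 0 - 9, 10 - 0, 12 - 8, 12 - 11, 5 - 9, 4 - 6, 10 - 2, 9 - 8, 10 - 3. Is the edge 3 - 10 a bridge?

Removing 3 - 10 leaves no path between 3 and 10: the component count goes from 2 to 3. So it is a bridge.

Yes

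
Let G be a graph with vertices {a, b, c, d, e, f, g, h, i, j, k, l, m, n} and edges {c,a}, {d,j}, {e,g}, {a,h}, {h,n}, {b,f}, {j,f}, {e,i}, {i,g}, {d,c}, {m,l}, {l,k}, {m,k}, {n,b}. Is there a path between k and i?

The component containing k is {k, l, m}, and i is not in it.

No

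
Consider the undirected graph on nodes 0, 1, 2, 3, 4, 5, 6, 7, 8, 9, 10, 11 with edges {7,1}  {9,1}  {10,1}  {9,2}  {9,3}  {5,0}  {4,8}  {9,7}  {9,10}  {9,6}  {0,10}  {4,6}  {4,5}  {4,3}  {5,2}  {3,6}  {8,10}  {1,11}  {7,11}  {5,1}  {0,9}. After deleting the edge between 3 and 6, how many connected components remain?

3 and 6 are still connected via 3-4-6, so the component count stays at 1.

1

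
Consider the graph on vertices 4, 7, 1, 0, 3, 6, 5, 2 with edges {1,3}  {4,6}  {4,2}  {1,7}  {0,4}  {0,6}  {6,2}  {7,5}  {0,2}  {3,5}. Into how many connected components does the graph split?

Starting from 0 we can reach 0, 2, 4, 6. That is one component of size 4.
Starting from 1 we can reach 1, 3, 5, 7. That is one component of size 4.
Total: 2 components.

2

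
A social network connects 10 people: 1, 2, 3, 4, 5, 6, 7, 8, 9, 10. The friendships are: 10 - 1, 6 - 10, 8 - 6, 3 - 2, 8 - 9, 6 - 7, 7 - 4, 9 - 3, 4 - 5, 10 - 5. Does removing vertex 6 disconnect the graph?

Yes

Deleting 6 raises the number of components from 1 to 2, so 6 is a cut vertex.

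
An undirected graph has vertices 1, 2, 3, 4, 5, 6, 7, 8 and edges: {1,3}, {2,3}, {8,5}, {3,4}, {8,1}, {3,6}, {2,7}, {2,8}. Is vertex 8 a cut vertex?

Deleting 8 raises the number of components from 1 to 2, so 8 is a cut vertex.

Yes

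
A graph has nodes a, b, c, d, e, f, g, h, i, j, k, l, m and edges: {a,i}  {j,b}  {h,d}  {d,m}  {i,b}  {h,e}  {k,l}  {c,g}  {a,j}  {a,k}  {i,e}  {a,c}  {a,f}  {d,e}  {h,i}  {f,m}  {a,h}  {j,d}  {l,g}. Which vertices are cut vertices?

Removing a increases the component count from 1 to 2, so a is a cut vertex.
By contrast removing m leaves 1 component; it is not a cut vertex. No other vertex is a cut vertex either.

a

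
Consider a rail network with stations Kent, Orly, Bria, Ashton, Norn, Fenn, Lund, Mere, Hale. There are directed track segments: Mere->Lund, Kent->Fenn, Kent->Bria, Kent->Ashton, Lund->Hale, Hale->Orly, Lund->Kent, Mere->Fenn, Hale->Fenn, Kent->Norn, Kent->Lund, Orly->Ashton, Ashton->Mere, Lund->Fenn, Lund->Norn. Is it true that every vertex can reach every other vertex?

There is no directed path from Fenn to Mere, so the graph is not strongly connected.

No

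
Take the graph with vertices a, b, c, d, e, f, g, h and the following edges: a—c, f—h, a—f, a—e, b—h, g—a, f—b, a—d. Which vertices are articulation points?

Removing a increases the component count from 1 to 5, so a is a cut vertex.
Removing f increases the component count from 1 to 2, so f is a cut vertex.
By contrast removing h leaves 1 component; it is not a cut vertex. No other vertex is a cut vertex either.

a, f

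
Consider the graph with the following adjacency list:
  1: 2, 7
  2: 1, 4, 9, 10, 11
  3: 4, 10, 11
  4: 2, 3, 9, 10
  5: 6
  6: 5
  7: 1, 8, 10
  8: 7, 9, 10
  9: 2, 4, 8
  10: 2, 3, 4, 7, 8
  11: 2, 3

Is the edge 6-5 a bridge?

Yes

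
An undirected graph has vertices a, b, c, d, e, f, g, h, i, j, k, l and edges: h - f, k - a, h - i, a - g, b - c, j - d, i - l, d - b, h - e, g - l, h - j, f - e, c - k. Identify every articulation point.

h

Removing h increases the component count from 1 to 2, so h is a cut vertex.
By contrast removing b leaves 1 component; it is not a cut vertex. No other vertex is a cut vertex either.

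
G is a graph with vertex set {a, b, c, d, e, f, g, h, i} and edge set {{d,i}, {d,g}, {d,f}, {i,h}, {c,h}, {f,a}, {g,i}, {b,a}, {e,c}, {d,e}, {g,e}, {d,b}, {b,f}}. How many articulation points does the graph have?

1

Removing d increases the component count from 1 to 2, so d is a cut vertex.
By contrast removing f leaves 1 component; it is not a cut vertex. No other vertex is a cut vertex either.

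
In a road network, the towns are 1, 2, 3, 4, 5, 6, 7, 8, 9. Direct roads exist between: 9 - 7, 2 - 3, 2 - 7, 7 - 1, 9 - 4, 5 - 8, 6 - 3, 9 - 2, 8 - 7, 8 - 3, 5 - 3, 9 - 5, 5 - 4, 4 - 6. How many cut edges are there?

1

The edges on the cycle 9-5-4-6-3-2-9 are not bridges since each lies on that cycle.
But removing 7 - 1 disconnects 7 from 1 — this is a bridge.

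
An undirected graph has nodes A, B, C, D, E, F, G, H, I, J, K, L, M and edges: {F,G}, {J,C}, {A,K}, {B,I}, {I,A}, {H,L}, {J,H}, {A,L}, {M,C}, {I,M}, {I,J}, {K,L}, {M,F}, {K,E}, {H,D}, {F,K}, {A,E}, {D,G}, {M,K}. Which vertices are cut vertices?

I

Removing I increases the component count from 1 to 2, so I is a cut vertex.
By contrast removing M leaves 1 component; it is not a cut vertex. No other vertex is a cut vertex either.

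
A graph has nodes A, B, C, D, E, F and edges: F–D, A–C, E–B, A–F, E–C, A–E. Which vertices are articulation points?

Removing A increases the component count from 1 to 2, so A is a cut vertex.
Removing E increases the component count from 1 to 2, so E is a cut vertex.
Removing F increases the component count from 1 to 2, so F is a cut vertex.
By contrast removing D leaves 1 component; it is not a cut vertex. No other vertex is a cut vertex either.

A, E, F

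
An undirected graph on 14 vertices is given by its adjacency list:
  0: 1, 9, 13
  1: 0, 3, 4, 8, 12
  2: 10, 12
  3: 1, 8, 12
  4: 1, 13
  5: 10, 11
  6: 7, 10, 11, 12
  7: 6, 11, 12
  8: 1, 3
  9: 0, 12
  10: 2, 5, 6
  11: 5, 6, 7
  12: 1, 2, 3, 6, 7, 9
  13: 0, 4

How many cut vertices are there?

1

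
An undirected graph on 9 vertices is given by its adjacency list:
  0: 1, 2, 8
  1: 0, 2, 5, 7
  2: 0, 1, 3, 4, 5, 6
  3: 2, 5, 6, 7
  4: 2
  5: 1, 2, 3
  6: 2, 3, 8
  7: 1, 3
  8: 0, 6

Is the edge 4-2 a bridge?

Removing 4-2 leaves no path between 4 and 2: the component count goes from 1 to 2. So it is a bridge.

Yes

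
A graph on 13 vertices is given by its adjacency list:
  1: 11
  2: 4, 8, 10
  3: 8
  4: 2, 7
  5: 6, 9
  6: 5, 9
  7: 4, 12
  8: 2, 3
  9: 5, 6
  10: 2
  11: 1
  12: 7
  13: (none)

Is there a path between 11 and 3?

The component containing 11 is {1, 11}, and 3 is not in it.

No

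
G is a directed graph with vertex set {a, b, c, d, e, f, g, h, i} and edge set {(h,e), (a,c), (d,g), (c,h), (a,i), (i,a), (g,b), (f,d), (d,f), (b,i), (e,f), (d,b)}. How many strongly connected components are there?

1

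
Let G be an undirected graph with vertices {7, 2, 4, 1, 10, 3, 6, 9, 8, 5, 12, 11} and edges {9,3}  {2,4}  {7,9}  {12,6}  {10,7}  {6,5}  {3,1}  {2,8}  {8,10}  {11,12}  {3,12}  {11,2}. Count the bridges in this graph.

The edges on the cycle 11-2-8-10-7-9-3-12-11 are not bridges since each lies on that cycle.
But removing 1–3 disconnects 1 from 3; removing 4–2 disconnects 4 from 2; removing 6–12 disconnects 6 from 12; removing 6–5 disconnects 6 from 5 — these are bridges.
That makes 4 bridges.

4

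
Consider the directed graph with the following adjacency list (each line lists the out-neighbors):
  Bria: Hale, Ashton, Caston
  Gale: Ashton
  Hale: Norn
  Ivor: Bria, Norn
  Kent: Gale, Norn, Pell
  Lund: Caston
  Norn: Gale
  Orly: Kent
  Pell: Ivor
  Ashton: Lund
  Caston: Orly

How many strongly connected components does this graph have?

1

{Bria, Gale, Hale, Ivor, Kent, Lund, Norn, Orly, Pell, Ashton, Caston} are all mutually reachable — one SCC of size 11.
That gives 1 strongly connected component.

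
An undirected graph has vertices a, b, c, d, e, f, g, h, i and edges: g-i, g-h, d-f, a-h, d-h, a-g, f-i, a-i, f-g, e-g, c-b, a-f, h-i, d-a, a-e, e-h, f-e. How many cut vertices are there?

0

Removing f, for instance, still leaves 2 components. No single vertex removal increases the component count — the graph has no articulation points.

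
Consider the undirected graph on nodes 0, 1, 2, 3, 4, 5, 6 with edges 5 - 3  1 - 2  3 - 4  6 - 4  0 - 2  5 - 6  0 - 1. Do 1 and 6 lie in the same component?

No

The component containing 1 is {0, 1, 2}, and 6 is not in it.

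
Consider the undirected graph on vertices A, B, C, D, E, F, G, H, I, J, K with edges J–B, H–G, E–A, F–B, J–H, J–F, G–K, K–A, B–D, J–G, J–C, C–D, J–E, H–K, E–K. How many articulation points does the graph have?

1

Removing J increases the component count from 2 to 3, so J is a cut vertex.
By contrast removing C leaves 2 components; it is not a cut vertex. No other vertex is a cut vertex either.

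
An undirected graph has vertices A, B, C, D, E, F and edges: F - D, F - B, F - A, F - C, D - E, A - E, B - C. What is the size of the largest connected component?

6

Starting from A we can reach A, B, C, D, E, F. That is one component of size 6.
The largest has 6 vertices.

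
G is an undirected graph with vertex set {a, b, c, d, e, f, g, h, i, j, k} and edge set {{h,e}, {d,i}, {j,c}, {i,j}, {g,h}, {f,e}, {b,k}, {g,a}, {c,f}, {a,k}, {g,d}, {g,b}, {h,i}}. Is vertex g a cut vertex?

Deleting g raises the number of components from 1 to 2, so g is a cut vertex.

Yes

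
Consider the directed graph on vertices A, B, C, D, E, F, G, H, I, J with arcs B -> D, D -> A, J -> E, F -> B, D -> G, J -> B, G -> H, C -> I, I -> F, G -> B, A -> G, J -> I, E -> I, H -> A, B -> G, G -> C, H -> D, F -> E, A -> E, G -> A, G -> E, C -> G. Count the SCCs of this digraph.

{A, B, C, D, E, F, G, H, I} are all mutually reachable — one SCC of size 9.
{J} is an SCC by itself.
That gives 2 strongly connected components.

2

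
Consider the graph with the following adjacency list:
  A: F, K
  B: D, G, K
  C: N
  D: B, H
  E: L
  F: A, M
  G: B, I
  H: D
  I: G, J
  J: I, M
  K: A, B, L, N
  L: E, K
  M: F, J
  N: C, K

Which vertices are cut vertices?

B, D, K, L, N

Removing B increases the component count from 1 to 2, so B is a cut vertex.
Removing D increases the component count from 1 to 2, so D is a cut vertex.
Removing K increases the component count from 1 to 3, so K is a cut vertex.
Likewise L, N are cut vertices.
By contrast removing M leaves 1 component; it is not a cut vertex. No other vertex is a cut vertex either.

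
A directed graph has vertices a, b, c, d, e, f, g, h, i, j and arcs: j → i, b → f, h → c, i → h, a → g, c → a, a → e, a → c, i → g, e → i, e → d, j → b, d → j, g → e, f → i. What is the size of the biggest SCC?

{a, b, c, d, e, f, g, h, i, j} are all mutually reachable — one SCC of size 10.
The largest has 10 vertices.

10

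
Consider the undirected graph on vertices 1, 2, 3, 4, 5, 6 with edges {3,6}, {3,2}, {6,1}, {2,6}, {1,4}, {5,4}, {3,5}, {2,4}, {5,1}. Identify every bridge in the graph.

none

The edges on the cycle 3-2-6-1-5-3 are not bridges since each lies on that cycle.
Every edge lies on some cycle, so there are no bridges.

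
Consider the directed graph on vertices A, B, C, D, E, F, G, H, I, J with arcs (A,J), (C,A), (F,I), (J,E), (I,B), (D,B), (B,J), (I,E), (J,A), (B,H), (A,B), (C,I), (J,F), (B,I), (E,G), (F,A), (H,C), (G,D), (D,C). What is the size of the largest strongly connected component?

{A, B, C, D, E, F, G, H, I, J} are all mutually reachable — one SCC of size 10.
The largest has 10 vertices.

10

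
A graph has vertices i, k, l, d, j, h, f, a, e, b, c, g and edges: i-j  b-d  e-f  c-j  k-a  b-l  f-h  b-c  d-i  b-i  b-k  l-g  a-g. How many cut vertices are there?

2

Removing b increases the component count from 2 to 3, so b is a cut vertex.
Removing f increases the component count from 2 to 3, so f is a cut vertex.
By contrast removing h leaves 2 components; it is not a cut vertex. No other vertex is a cut vertex either.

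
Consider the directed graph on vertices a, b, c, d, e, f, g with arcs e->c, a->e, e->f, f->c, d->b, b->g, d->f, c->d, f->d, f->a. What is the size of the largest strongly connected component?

5

{a, c, d, e, f} are all mutually reachable — one SCC of size 5.
{g} is an SCC by itself.
{b} is an SCC by itself.
The largest has 5 vertices.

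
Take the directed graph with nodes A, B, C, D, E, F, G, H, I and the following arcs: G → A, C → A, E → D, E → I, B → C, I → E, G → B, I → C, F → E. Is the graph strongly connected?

There is no directed path from A to D, so the graph is not strongly connected.

No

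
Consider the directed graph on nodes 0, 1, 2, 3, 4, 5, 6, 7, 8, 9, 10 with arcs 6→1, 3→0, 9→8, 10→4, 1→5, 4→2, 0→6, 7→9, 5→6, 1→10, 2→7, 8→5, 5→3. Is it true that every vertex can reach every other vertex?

From 1 we can reach every vertex (0, 1, 2, 3, 4, 5, 6, 7, 8, 9, 10), and every vertex can reach 1 (0, 1, 2, 3, 4, 5, 6, 7, 8, 9, 10). So the whole graph is one strongly connected component.

Yes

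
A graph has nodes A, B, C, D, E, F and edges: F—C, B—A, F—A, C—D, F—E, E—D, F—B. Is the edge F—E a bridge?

No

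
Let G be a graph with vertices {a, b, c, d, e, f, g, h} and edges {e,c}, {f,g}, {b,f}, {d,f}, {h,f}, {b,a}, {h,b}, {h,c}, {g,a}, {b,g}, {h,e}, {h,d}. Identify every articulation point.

Removing h increases the component count from 1 to 2, so h is a cut vertex.
By contrast removing g leaves 1 component; it is not a cut vertex. No other vertex is a cut vertex either.

h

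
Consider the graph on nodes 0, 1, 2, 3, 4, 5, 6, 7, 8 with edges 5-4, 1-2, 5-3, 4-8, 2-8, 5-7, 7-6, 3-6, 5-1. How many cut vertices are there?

1

Removing 5 increases the component count from 2 to 3, so 5 is a cut vertex.
By contrast removing 4 leaves 2 components; it is not a cut vertex. No other vertex is a cut vertex either.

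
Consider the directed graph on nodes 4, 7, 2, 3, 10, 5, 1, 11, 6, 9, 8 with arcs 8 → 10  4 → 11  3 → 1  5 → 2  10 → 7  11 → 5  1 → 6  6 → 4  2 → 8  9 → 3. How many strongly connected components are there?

{9} is an SCC by itself.
{7} is an SCC by itself.
{3} is an SCC by itself.
{8} is an SCC by itself.
{10} is an SCC by itself.
(and 6 more singleton SCCs)
That gives 11 strongly connected components.

11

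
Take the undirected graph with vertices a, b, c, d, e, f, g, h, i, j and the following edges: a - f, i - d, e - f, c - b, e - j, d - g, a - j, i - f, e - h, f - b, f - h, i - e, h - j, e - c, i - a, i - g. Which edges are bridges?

The edges on the cycle i-d-g-i are not bridges since each lies on that cycle.
Every edge lies on some cycle, so there are no bridges.

none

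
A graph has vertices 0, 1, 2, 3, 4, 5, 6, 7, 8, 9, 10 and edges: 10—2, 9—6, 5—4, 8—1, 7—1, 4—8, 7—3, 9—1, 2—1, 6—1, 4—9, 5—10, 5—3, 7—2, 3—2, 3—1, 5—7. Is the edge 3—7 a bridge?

After removing 3—7, the path 3-5-7 still connects them, so the edge is not a bridge.

No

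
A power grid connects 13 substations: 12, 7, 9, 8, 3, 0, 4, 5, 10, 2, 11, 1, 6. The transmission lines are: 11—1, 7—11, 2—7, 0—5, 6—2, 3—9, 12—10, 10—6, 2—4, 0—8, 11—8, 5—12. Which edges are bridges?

The edges on the cycle 0-5-12-10-6-2-7-11-8-0 are not bridges since each lies on that cycle.
But removing 3—9 disconnects 3 from 9; removing 4—2 disconnects 4 from 2; removing 1—11 disconnects 1 from 11 — these are bridges.

1-11, 2-4, 3-9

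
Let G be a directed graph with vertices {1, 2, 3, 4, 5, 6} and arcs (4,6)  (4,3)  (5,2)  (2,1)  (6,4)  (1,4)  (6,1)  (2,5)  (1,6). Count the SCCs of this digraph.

3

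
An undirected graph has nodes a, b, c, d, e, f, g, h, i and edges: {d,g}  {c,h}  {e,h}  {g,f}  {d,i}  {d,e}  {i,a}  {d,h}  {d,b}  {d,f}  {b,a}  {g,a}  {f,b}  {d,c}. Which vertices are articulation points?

d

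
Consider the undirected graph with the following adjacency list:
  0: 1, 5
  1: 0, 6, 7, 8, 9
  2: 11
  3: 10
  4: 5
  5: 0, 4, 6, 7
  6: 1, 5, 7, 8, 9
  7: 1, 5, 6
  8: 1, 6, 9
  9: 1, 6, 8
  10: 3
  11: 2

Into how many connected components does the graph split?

3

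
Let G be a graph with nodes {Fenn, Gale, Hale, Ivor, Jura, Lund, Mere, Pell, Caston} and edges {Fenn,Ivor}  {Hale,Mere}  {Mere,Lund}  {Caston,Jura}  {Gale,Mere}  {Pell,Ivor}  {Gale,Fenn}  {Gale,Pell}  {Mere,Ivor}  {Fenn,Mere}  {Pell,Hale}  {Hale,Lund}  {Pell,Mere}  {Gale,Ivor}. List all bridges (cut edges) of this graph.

Caston-Jura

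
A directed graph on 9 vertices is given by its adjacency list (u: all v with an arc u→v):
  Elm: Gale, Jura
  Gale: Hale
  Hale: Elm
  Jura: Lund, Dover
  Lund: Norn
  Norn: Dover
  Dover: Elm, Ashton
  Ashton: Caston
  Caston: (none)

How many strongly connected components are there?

{Elm, Gale, Hale, Jura, Lund, Norn, Dover} are all mutually reachable — one SCC of size 7.
{Caston} is an SCC by itself.
{Ashton} is an SCC by itself.
That gives 3 strongly connected components.

3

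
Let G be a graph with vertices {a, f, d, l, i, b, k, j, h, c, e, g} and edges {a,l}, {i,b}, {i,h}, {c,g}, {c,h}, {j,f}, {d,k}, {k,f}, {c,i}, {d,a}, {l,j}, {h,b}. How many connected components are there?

e is isolated — a component by itself.
Starting from b we can reach b, c, g, h, i. That is one component of size 5.
Starting from a we can reach a, d, f, j, k, l. That is one component of size 6.
Total: 3 components.

3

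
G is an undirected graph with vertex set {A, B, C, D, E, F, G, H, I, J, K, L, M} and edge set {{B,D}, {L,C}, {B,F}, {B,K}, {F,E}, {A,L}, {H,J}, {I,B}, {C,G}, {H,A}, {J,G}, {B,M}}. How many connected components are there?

2

Starting from A we can reach A, C, G, H, J, L. That is one component of size 6.
Starting from B we can reach B, D, E, F, I, K, M. That is one component of size 7.
Total: 2 components.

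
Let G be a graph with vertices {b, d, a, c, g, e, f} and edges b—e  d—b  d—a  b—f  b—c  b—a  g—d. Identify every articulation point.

b, d

Removing b increases the component count from 1 to 4, so b is a cut vertex.
Removing d increases the component count from 1 to 2, so d is a cut vertex.
By contrast removing c leaves 1 component; it is not a cut vertex. No other vertex is a cut vertex either.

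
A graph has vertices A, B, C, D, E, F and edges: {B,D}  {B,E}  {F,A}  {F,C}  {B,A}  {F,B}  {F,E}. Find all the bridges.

B-D, C-F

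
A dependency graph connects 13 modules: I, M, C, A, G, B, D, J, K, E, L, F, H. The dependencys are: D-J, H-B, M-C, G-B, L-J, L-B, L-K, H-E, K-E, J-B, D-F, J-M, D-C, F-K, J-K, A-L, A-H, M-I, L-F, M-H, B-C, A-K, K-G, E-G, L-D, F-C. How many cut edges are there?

The edges on the cycle K-E-G-K are not bridges since each lies on that cycle.
But removing I-M disconnects I from M — this is a bridge.

1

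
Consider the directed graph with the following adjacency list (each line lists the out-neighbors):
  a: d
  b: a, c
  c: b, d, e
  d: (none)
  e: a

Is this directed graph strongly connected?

There is no directed path from e to b, so the graph is not strongly connected.

No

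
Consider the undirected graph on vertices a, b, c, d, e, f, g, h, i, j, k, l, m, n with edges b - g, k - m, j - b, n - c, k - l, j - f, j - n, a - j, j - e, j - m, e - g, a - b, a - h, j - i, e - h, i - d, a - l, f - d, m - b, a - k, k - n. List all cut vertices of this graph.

Removing j increases the component count from 1 to 2, so j is a cut vertex.
Removing n increases the component count from 1 to 2, so n is a cut vertex.
By contrast removing m leaves 1 component; it is not a cut vertex. No other vertex is a cut vertex either.

j, n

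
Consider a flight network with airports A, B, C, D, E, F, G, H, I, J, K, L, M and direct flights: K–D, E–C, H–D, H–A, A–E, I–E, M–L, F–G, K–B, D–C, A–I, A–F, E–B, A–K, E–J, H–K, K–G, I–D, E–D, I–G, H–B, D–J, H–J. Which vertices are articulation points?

none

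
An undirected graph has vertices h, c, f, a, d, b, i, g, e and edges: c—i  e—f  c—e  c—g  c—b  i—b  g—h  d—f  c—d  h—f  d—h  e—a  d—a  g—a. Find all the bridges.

The edges on the cycle c-i-b-c are not bridges since each lies on that cycle.
Every edge lies on some cycle, so there are no bridges.

none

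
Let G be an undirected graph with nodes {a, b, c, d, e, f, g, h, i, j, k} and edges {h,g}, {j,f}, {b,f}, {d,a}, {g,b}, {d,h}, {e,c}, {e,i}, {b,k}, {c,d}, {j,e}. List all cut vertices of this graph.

b, d, e

Removing b increases the component count from 1 to 2, so b is a cut vertex.
Removing d increases the component count from 1 to 2, so d is a cut vertex.
Removing e increases the component count from 1 to 2, so e is a cut vertex.
By contrast removing i leaves 1 component; it is not a cut vertex. No other vertex is a cut vertex either.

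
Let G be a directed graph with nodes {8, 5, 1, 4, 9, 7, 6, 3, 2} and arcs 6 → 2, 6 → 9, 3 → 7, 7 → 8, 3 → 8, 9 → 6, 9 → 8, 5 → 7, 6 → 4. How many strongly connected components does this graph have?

8

{6, 9} are all mutually reachable — one SCC of size 2.
{3} is an SCC by itself.
{7} is an SCC by itself.
{2} is an SCC by itself.
{4} is an SCC by itself.
(and 3 more singleton SCCs)
That gives 8 strongly connected components.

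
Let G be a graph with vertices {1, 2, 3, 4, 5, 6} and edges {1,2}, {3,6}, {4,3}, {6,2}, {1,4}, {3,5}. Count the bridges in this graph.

The edges on the cycle 1-4-3-6-2-1 are not bridges since each lies on that cycle.
But removing 3—5 disconnects 3 from 5 — this is a bridge.

1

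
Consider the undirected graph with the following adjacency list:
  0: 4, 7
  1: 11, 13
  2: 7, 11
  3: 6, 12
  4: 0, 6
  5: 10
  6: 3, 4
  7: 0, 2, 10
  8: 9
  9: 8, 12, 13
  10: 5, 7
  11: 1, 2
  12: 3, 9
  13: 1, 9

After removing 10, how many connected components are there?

With 10 gone, the remaining components are: {5}; {0, 1, 2, 3, 4, 6, 7, 8, 9, 11, 12, 13}.
That is 2 components.

2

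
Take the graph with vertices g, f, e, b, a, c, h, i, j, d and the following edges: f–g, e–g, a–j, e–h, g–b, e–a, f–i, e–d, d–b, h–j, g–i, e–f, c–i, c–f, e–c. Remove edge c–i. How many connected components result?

1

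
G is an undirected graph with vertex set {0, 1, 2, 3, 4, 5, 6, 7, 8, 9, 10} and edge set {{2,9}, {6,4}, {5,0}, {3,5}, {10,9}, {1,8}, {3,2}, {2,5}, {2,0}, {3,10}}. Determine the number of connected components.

4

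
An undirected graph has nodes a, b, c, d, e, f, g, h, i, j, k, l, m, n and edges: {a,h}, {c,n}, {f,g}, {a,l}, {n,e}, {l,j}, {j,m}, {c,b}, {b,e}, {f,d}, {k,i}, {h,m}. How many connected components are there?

4

Starting from i we can reach i, k. That is one component of size 2.
Starting from d we can reach d, f, g. That is one component of size 3.
Starting from b we can reach b, c, e, n. That is one component of size 4.
Starting from a we can reach a, h, j, l, m. That is one component of size 5.
Total: 4 components.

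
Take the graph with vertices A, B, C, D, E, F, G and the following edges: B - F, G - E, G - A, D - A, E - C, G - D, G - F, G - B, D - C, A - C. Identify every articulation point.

Removing G increases the component count from 1 to 2, so G is a cut vertex.
By contrast removing D leaves 1 component; it is not a cut vertex. No other vertex is a cut vertex either.

G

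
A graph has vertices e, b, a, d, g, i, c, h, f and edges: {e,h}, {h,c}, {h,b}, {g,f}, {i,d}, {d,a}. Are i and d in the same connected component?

From i we can reach a, d, i, which includes d.

Yes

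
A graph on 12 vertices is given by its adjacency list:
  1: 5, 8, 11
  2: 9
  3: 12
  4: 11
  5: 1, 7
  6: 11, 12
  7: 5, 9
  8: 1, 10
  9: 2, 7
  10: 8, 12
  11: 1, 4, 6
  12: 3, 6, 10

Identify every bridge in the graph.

The edges on the cycle 10-12-6-11-1-8-10 are not bridges since each lies on that cycle.
But removing 7-9 disconnects 7 from 9; removing 4-11 disconnects 4 from 11; removing 7-5 disconnects 7 from 5; removing 9-2 disconnects 9 from 2 — these are bridges.
In total 6 edges are bridges.

1-5, 11-4, 12-3, 2-9, 5-7, 7-9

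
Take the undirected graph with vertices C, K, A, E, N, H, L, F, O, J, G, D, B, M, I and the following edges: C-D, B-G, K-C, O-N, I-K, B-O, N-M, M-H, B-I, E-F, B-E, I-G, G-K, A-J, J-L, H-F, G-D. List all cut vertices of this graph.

Removing B increases the component count from 2 to 3, so B is a cut vertex.
Removing J increases the component count from 2 to 3, so J is a cut vertex.
By contrast removing H leaves 2 components; it is not a cut vertex. No other vertex is a cut vertex either.

B, J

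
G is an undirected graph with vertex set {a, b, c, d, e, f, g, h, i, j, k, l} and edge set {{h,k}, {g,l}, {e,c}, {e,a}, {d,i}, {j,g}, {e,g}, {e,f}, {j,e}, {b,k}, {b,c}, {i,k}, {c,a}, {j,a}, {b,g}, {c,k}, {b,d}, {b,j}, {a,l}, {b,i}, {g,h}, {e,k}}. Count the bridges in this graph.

1

The edges on the cycle b-j-e-k-b are not bridges since each lies on that cycle.
But removing f-e disconnects f from e — this is a bridge.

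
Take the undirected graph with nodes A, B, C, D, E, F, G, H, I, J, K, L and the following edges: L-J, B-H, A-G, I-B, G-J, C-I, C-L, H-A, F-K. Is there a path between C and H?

Yes

From C we can reach A, B, C, G, H, I, J, L, which includes H.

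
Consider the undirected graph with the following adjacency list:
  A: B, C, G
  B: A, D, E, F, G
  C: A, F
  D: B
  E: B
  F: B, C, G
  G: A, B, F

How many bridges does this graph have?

The edges on the cycle F-G-B-A-C-F are not bridges since each lies on that cycle.
But removing B-E disconnects B from E; removing B-D disconnects B from D — these are bridges.
That makes 2 bridges.

2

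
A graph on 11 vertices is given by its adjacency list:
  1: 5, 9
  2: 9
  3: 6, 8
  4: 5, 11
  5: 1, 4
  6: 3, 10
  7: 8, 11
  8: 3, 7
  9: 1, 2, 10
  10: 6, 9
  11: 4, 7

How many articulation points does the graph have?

1

Removing 9 increases the component count from 1 to 2, so 9 is a cut vertex.
By contrast removing 5 leaves 1 component; it is not a cut vertex. No other vertex is a cut vertex either.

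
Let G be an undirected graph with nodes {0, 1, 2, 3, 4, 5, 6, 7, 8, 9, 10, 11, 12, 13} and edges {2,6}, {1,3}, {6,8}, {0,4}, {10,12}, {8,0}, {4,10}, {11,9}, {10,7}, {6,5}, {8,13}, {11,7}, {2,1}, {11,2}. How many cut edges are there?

6

The edges on the cycle 11-2-6-8-0-4-10-7-11 are not bridges since each lies on that cycle.
But removing 6—5 disconnects 6 from 5; removing 2—1 disconnects 2 from 1; removing 1—3 disconnects 1 from 3; removing 11—9 disconnects 11 from 9 — these are bridges.
In total 6 edges are bridges.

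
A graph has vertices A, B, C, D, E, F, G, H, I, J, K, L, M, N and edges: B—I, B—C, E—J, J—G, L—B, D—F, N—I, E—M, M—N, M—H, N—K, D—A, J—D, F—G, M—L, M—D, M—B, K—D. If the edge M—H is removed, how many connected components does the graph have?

Before removal there is 1 component.
M—H is a bridge — removing it separates M's side from H's side.
After removal: 2 components.

2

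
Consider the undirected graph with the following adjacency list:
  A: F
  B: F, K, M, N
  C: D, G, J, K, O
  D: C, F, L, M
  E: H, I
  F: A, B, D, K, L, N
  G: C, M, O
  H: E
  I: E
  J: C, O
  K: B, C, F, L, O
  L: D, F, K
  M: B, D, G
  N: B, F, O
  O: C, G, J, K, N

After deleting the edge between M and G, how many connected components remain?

2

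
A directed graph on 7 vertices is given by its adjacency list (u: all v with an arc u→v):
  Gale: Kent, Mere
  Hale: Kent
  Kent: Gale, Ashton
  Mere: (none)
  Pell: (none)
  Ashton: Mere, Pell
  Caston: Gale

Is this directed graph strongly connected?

No

There is no directed path from Ashton to Hale, so the graph is not strongly connected.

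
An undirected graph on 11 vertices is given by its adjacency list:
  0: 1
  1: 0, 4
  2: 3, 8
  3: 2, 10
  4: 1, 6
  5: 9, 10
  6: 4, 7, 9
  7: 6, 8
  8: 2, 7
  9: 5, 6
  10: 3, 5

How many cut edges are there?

3

The edges on the cycle 5-10-3-2-8-7-6-9-5 are not bridges since each lies on that cycle.
But removing 4-1 disconnects 4 from 1; removing 4-6 disconnects 4 from 6; removing 1-0 disconnects 1 from 0 — these are bridges.
That makes 3 bridges.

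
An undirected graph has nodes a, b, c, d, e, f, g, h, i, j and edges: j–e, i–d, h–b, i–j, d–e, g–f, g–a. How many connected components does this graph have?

c is isolated — a component by itself.
Starting from b we can reach b, h. That is one component of size 2.
Starting from a we can reach a, f, g. That is one component of size 3.
Starting from d we can reach d, e, i, j. That is one component of size 4.
Total: 4 components.

4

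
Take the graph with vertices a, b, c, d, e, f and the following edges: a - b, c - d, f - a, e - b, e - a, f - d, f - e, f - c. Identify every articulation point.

f

Removing f increases the component count from 1 to 2, so f is a cut vertex.
By contrast removing e leaves 1 component; it is not a cut vertex. No other vertex is a cut vertex either.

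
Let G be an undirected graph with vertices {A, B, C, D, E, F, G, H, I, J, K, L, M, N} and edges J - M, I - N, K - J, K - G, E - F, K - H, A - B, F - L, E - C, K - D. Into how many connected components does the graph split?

Starting from A we can reach A, B. That is one component of size 2.
Starting from I we can reach I, N. That is one component of size 2.
Starting from C we can reach C, E, F, L. That is one component of size 4.
Starting from D we can reach D, G, H, J, K, M. That is one component of size 6.
Total: 4 components.

4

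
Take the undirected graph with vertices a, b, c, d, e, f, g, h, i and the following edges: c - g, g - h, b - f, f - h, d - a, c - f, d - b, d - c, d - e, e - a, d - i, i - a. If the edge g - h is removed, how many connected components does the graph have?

g and h are still connected via g-c-f-h, so the component count stays at 1.

1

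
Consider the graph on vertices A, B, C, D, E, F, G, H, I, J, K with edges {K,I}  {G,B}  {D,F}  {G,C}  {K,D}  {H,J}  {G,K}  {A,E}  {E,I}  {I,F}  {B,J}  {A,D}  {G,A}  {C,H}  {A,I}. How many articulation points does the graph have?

Removing G increases the component count from 1 to 2, so G is a cut vertex.
By contrast removing E leaves 1 component; it is not a cut vertex. No other vertex is a cut vertex either.

1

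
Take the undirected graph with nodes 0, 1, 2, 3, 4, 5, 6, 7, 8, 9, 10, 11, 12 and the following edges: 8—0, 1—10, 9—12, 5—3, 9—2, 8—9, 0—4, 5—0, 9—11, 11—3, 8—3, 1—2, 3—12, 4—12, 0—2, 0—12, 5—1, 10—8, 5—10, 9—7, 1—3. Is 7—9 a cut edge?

Removing 7—9 leaves no path between 7 and 9: the component count goes from 2 to 3. So it is a bridge.

Yes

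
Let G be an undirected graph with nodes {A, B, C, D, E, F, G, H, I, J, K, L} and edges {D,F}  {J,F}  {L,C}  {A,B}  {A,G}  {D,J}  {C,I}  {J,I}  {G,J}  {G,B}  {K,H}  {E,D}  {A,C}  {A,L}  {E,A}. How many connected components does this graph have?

2

Starting from H we can reach H, K. That is one component of size 2.
Starting from A we can reach A, B, C, D, E, F, G, I, J, L. That is one component of size 10.
Total: 2 components.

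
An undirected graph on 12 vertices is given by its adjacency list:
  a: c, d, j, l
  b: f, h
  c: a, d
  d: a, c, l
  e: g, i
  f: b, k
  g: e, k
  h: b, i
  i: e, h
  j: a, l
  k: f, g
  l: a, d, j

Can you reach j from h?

No

The component containing h is {b, e, f, g, h, i, k}, and j is not in it.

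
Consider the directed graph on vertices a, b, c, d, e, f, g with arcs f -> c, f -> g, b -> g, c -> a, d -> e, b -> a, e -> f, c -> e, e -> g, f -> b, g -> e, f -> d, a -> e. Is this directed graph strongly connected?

Yes

From b we can reach every vertex (a, b, c, d, e, f, g), and every vertex can reach b (a, b, c, d, e, f, g). So the whole graph is one strongly connected component.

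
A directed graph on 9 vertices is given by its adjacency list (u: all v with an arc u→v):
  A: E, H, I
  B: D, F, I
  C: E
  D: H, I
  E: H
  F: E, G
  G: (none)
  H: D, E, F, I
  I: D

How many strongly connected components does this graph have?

{D, E, F, H, I} are all mutually reachable — one SCC of size 5.
{A} is an SCC by itself.
{B} is an SCC by itself.
{C} is an SCC by itself.
{G} is an SCC by itself.
That gives 5 strongly connected components.

5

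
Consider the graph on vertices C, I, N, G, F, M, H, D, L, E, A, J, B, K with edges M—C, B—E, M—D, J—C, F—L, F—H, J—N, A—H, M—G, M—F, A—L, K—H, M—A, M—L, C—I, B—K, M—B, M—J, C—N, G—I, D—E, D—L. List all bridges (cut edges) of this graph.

The edges on the cycle M-J-N-C-M are not bridges since each lies on that cycle.
Every edge lies on some cycle, so there are no bridges.

none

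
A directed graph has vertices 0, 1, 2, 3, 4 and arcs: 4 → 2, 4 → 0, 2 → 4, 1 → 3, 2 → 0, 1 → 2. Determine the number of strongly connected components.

{2, 4} are all mutually reachable — one SCC of size 2.
{3} is an SCC by itself.
{0} is an SCC by itself.
{1} is an SCC by itself.
That gives 4 strongly connected components.

4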